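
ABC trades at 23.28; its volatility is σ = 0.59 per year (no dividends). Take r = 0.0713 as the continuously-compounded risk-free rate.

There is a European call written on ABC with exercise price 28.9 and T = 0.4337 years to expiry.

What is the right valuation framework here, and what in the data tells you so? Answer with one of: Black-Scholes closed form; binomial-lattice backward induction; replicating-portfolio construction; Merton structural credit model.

Key observation: everything needed for the exact continuous-time valuation of the European call on ABC (strike 28.9) is given, and no feature rules the closed form out.

framework: Black-Scholes closed form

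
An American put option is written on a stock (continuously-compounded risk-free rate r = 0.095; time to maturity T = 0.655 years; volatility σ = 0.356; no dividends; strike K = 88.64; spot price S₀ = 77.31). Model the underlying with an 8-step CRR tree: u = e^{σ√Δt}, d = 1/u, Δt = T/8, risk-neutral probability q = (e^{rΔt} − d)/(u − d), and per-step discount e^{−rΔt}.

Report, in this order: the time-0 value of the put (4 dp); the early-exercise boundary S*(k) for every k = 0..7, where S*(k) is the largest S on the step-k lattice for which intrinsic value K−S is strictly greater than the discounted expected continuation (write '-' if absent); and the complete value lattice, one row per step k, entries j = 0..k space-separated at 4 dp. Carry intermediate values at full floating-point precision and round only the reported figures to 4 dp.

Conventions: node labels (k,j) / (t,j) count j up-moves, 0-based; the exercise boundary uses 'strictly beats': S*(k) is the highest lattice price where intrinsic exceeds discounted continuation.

Δt=0.08188  u=1.10723  d=0.90315  q=0.51282  discount=0.99225
step 8 (expiry): payoffs max(K−S,0) = 54.4169 46.6835 37.2027 25.5796 11.3300 0.0000 0.0000 0.0000 0.0000
step 7: (k=7,j=0): S=37.8930, K−S=50.7470, hold=50.0602 ⇒ V=50.7470 exercise | (k=7,j=1): S=46.4556, K−S=42.1844, hold=41.4976 ⇒ V=42.1844 exercise | (k=7,j=2): S=56.9531, K−S=31.6869, hold=31.0001 ⇒ V=31.6869 exercise | (k=7,j=3): S=69.8226, K−S=18.8174, hold=18.1306 ⇒ V=18.8174 exercise | (k=7,j=4): S=85.6003, K−S=3.0397, hold=5.4770 ⇒ V=5.4770 continue | (k=7,j=5): S=104.9432, K−S=0.0000, hold=0.0000 ⇒ V=0.0000 continue | (k=7,j=6): S=128.6569, K−S=0.0000, hold=0.0000 ⇒ V=0.0000 continue | (k=7,j=7): S=157.7292, K−S=0.0000, hold=0.0000 ⇒ V=0.0000 continue  boundary S*=69.8226
step 6: (k=6,j=0): S=41.9565, K−S=46.6835, hold=45.9968 ⇒ V=46.6835 exercise | (k=6,j=1): S=51.4373, K−S=37.2027, hold=36.5160 ⇒ V=37.2027 exercise | (k=6,j=2): S=63.0604, K−S=25.5796, hold=24.8928 ⇒ V=25.5796 exercise | (k=6,j=3): S=77.3100, K−S=11.3300, hold=11.8834 ⇒ V=11.8834 continue | (k=6,j=4): S=94.7795, K−S=0.0000, hold=2.6476 ⇒ V=2.6476 continue | (k=6,j=5): S=116.1966, K−S=0.0000, hold=0.0000 ⇒ V=0.0000 continue | (k=6,j=6): S=142.4533, K−S=0.0000, hold=0.0000 ⇒ V=0.0000 continue  boundary S*=63.0604
step 5: (k=5,j=0): S=46.4556, K−S=42.1844, hold=41.4976 ⇒ V=42.1844 exercise | (k=5,j=1): S=56.9531, K−S=31.6869, hold=31.0001 ⇒ V=31.6869 exercise | (k=5,j=2): S=69.8226, K−S=18.8174, hold=18.4122 ⇒ V=18.8174 exercise | (k=5,j=3): S=85.6003, K−S=3.0397, hold=7.0918 ⇒ V=7.0918 continue | (k=5,j=4): S=104.9432, K−S=0.0000, hold=1.2799 ⇒ V=1.2799 continue | (k=5,j=5): S=128.6569, K−S=0.0000, hold=0.0000 ⇒ V=0.0000 continue  boundary S*=69.8226
step 4: (k=4,j=0): S=51.4373, K−S=37.2027, hold=36.5160 ⇒ V=37.2027 exercise | (k=4,j=1): S=63.0604, K−S=25.5796, hold=24.8928 ⇒ V=25.5796 exercise | (k=4,j=2): S=77.3100, K−S=11.3300, hold=12.7051 ⇒ V=12.7051 continue | (k=4,j=3): S=94.7795, K−S=0.0000, hold=4.0795 ⇒ V=4.0795 continue | (k=4,j=4): S=116.1966, K−S=0.0000, hold=0.6187 ⇒ V=0.6187 continue  boundary S*=63.0604
step 3: (k=3,j=0): S=56.9531, K−S=31.6869, hold=31.0001 ⇒ V=31.6869 exercise | (k=3,j=1): S=69.8226, K−S=18.8174, hold=18.8303 ⇒ V=18.8303 continue | (k=3,j=2): S=85.6003, K−S=3.0397, hold=8.2176 ⇒ V=8.2176 continue | (k=3,j=3): S=104.9432, K−S=0.0000, hold=2.2869 ⇒ V=2.2869 continue  boundary S*=56.9531
step 2: (k=2,j=0): S=63.0604, K−S=25.5796, hold=24.8994 ⇒ V=25.5796 exercise | (k=2,j=1): S=77.3100, K−S=11.3300, hold=13.2842 ⇒ V=13.2842 continue | (k=2,j=2): S=94.7795, K−S=0.0000, hold=5.1361 ⇒ V=5.1361 continue  boundary S*=63.0604
step 1: (k=1,j=0): S=69.8226, K−S=18.8174, hold=19.1250 ⇒ V=19.1250 continue | (k=1,j=1): S=85.6003, K−S=3.0397, hold=9.0352 ⇒ V=9.0352 continue  boundary S*=-
step 0: (k=0,j=0): S=77.3100, K−S=11.3300, hold=13.8427 ⇒ V=13.8427 continue  boundary S*=-

price = 13.8427
boundary = - - 63.0604 56.9531 63.0604 69.8226 63.0604 69.8226
tree:
13.8427
19.1250 9.0352
25.5796 13.2842 5.1361
31.6869 18.8303 8.2176 2.2869
37.2027 25.5796 12.7051 4.0795 0.6187
42.1844 31.6869 18.8174 7.0918 1.2799 0.0000
46.6835 37.2027 25.5796 11.8834 2.6476 0.0000 0.0000
50.7470 42.1844 31.6869 18.8174 5.4770 0.0000 0.0000 0.0000
54.4169 46.6835 37.2027 25.5796 11.3300 0.0000 0.0000 0.0000 0.0000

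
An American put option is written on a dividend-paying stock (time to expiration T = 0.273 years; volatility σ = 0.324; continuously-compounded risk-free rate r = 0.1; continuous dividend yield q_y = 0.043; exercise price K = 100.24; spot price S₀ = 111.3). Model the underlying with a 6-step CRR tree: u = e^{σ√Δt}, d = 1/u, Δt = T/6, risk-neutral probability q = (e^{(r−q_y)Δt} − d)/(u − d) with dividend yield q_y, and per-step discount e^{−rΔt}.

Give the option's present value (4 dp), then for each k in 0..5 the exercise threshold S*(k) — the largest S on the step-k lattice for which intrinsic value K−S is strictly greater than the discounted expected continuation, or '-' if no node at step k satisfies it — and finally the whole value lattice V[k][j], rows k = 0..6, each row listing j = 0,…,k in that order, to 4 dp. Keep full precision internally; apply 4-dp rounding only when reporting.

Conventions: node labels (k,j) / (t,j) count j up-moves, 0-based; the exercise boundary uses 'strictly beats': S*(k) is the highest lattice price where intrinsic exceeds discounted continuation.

price = 2.6438
boundary = - - - - 84.4182 90.4588
tree:
2.6438
4.3280 0.9937
6.9101 1.8007 0.2006
10.6836 3.2220 0.4043 0.0000
15.8218 5.6734 0.8147 0.0000 0.0000
21.4590 9.7812 1.6417 0.0000 0.0000 0.0000
26.7198 15.8218 3.3083 0.0000 0.0000 0.0000 0.0000

Δt=0.04550  u=1.07156  d=0.93322  q=0.50150  discount=0.99546
step 6 (expiry): payoffs max(K−S,0) = 26.7198 15.8218 3.3083 0.0000 0.0000 0.0000 0.0000
step 5: (k=5,j=0): S=78.7810, K−S=21.4590, hold=21.1580 ⇒ V=21.4590 exercise | (k=5,j=1): S=90.4588, K−S=9.7812, hold=9.5029 ⇒ V=9.7812 exercise | (k=5,j=2): S=103.8677, K−S=0.0000, hold=1.6417 ⇒ V=1.6417 continue | (k=5,j=3): S=119.2642, K−S=0.0000, hold=0.0000 ⇒ V=0.0000 continue | (k=5,j=4): S=136.9429, K−S=0.0000, hold=0.0000 ⇒ V=0.0000 continue | (k=5,j=5): S=157.2422, K−S=0.0000, hold=0.0000 ⇒ V=0.0000 continue  boundary S*=90.4588
step 4: (k=4,j=0): S=84.4182, K−S=15.8218, hold=15.5317 ⇒ V=15.8218 exercise | (k=4,j=1): S=96.9317, K−S=3.3083, hold=5.6734 ⇒ V=5.6734 continue | (k=4,j=2): S=111.3000, K−S=0.0000, hold=0.8147 ⇒ V=0.8147 continue | (k=4,j=3): S=127.7982, K−S=0.0000, hold=0.0000 ⇒ V=0.0000 continue | (k=4,j=4): S=146.7419, K−S=0.0000, hold=0.0000 ⇒ V=0.0000 continue  boundary S*=84.4182
step 3: (k=3,j=0): S=90.4588, K−S=9.7812, hold=10.6836 ⇒ V=10.6836 continue | (k=3,j=1): S=103.8677, K−S=0.0000, hold=3.2220 ⇒ V=3.2220 continue | (k=3,j=2): S=119.2642, K−S=0.0000, hold=0.4043 ⇒ V=0.4043 continue | (k=3,j=3): S=136.9429, K−S=0.0000, hold=0.0000 ⇒ V=0.0000 continue  boundary S*=-
step 2: (k=2,j=0): S=96.9317, K−S=3.3083, hold=6.9101 ⇒ V=6.9101 continue | (k=2,j=1): S=111.3000, K−S=0.0000, hold=1.8007 ⇒ V=1.8007 continue | (k=2,j=2): S=127.7982, K−S=0.0000, hold=0.2006 ⇒ V=0.2006 continue  boundary S*=-
step 1: (k=1,j=0): S=103.8677, K−S=0.0000, hold=4.3280 ⇒ V=4.3280 continue | (k=1,j=1): S=119.2642, K−S=0.0000, hold=0.9937 ⇒ V=0.9937 continue  boundary S*=-
step 0: (k=0,j=0): S=111.3000, K−S=0.0000, hold=2.6438 ⇒ V=2.6438 continue  boundary S*=-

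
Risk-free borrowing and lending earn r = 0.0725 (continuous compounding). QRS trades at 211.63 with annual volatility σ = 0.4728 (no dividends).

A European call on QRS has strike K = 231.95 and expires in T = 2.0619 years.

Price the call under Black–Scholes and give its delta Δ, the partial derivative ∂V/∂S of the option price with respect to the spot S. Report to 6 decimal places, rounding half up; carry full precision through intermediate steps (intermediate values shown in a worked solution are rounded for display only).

σ√T = 0.4728·√2.0619 = 0.678909
d₁ = (ln(S/K) + (r+σ²/2)T) / (σ√T) = (ln(211.63/231.95) + (0.0725+0.4728²/2)·2.0619) / 0.678909 = (-0.091682 + 0.379946) / 0.678909 = 0.424599
d₂ = d₁ − σ√T = 0.424599 − 0.678909 = -0.254310
e^{−rT} = 0.861149
N(d₁) = 0.664435,  N(d₂) = 0.399628
Call price V = S·N(d₁) − K·e^{−rT}·N(d₂) = 140.614471 − 79.823131 = 60.791341
Δ = N(d₁) = 0.664435

price = 60.791341
Δ = 0.664435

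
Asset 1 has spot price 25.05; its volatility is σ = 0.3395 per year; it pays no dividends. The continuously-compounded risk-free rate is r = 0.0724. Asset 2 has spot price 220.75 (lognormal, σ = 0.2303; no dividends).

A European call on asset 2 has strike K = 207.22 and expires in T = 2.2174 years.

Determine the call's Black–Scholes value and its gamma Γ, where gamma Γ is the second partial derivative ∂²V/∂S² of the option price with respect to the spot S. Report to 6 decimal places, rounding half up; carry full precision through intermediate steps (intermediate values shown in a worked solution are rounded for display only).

σ√T = 0.2303·√2.2174 = 0.342938
d₁ = (ln(S/K) + (r+σ²/2)T) / (σ√T) = (ln(220.75/207.22) + (0.0724+0.2303²/2)·2.2174) / 0.342938 = (0.063250 + 0.219343) / 0.342938 = 0.824034
d₂ = d₁ − σ√T = 0.824034 − 0.342938 = 0.481096
e^{−rT} = 0.851684
N(d₁) = 0.795040,  N(d₂) = 0.684776
Call price V = S·N(d₁) − K·e^{−rT}·N(d₂) = 175.505072 − 120.853320 = 54.651752
φ(d₁) = (1/√(2π))·e^{−d₁²/2} = 0.284093
Γ = φ(d₁) / (S·σ·√T) = 0.003753

price = 54.651752
Γ = 0.003753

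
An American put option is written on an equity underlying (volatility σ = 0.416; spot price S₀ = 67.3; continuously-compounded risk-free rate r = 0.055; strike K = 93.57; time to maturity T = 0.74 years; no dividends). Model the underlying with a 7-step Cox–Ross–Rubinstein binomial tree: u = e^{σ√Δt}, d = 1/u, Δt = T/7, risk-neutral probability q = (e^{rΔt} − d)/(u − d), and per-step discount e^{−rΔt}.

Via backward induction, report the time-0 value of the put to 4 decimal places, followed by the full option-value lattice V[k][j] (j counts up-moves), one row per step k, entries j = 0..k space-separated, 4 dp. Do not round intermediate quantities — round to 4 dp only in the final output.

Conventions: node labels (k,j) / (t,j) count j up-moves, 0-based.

params: Δt=0.10571 u=1.14483 d=0.87349 q=0.48773 e^(-rΔt)=0.99420
t_7 payoffs: 67.4589 59.3478 48.7171 34.7840 16.5229 0.0000 0.0000 0.0000
k=6: node(6,0) S=29.8928 payoff=63.6772 vs cont=63.1347 → 63.6772 [stop]  node(6,1) S=39.1786 payoff=54.3914 vs cont=53.8489 → 54.3914 [stop]  node(6,2) S=51.3490 payoff=42.2210 vs cont=41.6785 → 42.2210 [stop]  node(6,3) S=67.3000 payoff=26.2700 vs cont=25.7275 → 26.2700 [stop]  node(6,4) S=88.2060 payoff=5.3640 vs cont=8.4151 → 8.4151 [wait]  node(6,5) S=115.6061 payoff=0.0000 vs cont=0.0000 → 0.0000 [wait]  node(6,6) S=151.5178 payoff=0.0000 vs cont=0.0000 → 0.0000 [wait]
k=5: node(5,0) S=34.2222 payoff=59.3478 vs cont=58.8053 → 59.3478 [stop]  node(5,1) S=44.8529 payoff=48.7171 vs cont=48.1746 → 48.7171 [stop]  node(5,2) S=58.7860 payoff=34.7840 vs cont=34.2416 → 34.7840 [stop]  node(5,3) S=77.0471 payoff=16.5229 vs cont=17.4599 → 17.4599 [wait]  node(5,4) S=100.9809 payoff=0.0000 vs cont=4.2859 → 4.2859 [wait]  node(5,5) S=132.3495 payoff=0.0000 vs cont=0.0000 → 0.0000 [wait]
k=4: node(4,0) S=39.1786 payoff=54.3914 vs cont=53.8489 → 54.3914 [stop]  node(4,1) S=51.3490 payoff=42.2210 vs cont=41.6785 → 42.2210 [stop]  node(4,2) S=67.3000 payoff=26.2700 vs cont=26.1819 → 26.2700 [stop]  node(4,3) S=88.2060 payoff=5.3640 vs cont=10.9706 → 10.9706 [wait]  node(4,4) S=115.6061 payoff=0.0000 vs cont=2.1828 → 2.1828 [wait]
k=3: node(3,0) S=44.8529 payoff=48.7171 vs cont=48.1746 → 48.7171 [stop]  node(3,1) S=58.7860 payoff=34.7840 vs cont=34.2416 → 34.7840 [stop]  node(3,2) S=77.0471 payoff=16.5229 vs cont=18.6990 → 18.6990 [wait]  node(3,3) S=100.9809 payoff=0.0000 vs cont=6.6458 → 6.6458 [wait]
k=2: node(2,0) S=51.3490 payoff=42.2210 vs cont=41.6785 → 42.2210 [stop]  node(2,1) S=67.3000 payoff=26.2700 vs cont=26.7827 → 26.7827 [wait]  node(2,2) S=88.2060 payoff=5.3640 vs cont=12.7460 → 12.7460 [wait]
k=1: node(1,0) S=58.7860 payoff=34.7840 vs cont=34.4902 → 34.7840 [stop]  node(1,1) S=77.0471 payoff=16.5229 vs cont=19.8210 → 19.8210 [wait]
k=0: node(0,0) S=67.3000 payoff=26.2700 vs cont=27.3268 → 27.3268 [wait]

price = 27.3268
tree:
27.3268
34.7840 19.8210
42.2210 26.7827 12.7460
48.7171 34.7840 18.6990 6.6458
54.3914 42.2210 26.2700 10.9706 2.1828
59.3478 48.7171 34.7840 17.4599 4.2859 0.0000
63.6772 54.3914 42.2210 26.2700 8.4151 0.0000 0.0000
67.4589 59.3478 48.7171 34.7840 16.5229 0.0000 0.0000 0.0000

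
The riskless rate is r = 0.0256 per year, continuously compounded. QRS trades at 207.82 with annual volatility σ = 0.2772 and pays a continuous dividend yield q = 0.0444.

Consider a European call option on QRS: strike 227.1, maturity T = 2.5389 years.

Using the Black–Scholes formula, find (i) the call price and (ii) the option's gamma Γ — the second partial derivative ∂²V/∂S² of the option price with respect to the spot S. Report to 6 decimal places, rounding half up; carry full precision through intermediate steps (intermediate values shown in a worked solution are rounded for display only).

σ√T = 0.2772·√2.5389 = 0.441688
d₁ = (ln(S/K) + (r−q+σ²/2)T) / (σ√T) = (ln(207.82/227.1) + (0.0256−0.0444+0.2772²/2)·2.5389) / 0.441688 = (-0.088718 + 0.049813) / 0.441688 = -0.088083
d₂ = d₁ − σ√T = -0.088083 − 0.441688 = -0.529771
e^{−rT} = 0.937071
e^{−qT} = 0.893394
N(d₁) = 0.464905,  N(d₂) = 0.298135
Call price V = S·e^{−qT}·N(d₁) − K·e^{−rT}·N(d₂) = 86.316776 − 63.445849 = 22.870927
φ(d₁) = (1/√(2π))·e^{−d₁²/2} = 0.397398
Γ = e^{−qT}·φ(d₁) / (S·σ·√T) = 0.003868

price = 22.870927
Γ = 0.003868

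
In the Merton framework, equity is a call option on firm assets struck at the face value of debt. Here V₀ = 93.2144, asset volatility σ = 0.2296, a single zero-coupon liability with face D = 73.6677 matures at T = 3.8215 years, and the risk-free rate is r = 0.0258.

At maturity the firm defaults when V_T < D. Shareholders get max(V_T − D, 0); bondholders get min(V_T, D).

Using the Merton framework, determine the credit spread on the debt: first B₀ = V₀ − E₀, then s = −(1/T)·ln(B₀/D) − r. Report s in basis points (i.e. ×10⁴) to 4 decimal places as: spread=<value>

spread=187.8869

Equity is a call on the firm's assets struck at D = 73.6677:
d₁ = [ln(V₀/D) + (r + σ²/2)T] / (σ√T)
   = [ln(93.2144/73.6677) + (0.0258 + 0.5·0.2296²)·3.8215] / (0.2296·√3.8215)
   = [0.235338 + 0.199322] / 0.448837 = 0.968413
d₂ = d₁ − σ√T = 0.968413 − 0.448837 = 0.519576
N(d₁) = 0.833581,  N(d₂) = 0.698320,  e^(−rT) = 0.906110
E₀ = V₀·N(d₁) − D·e^(−rT)·N(d₂)
   = 93.2144·0.833581 − 73.6677·0.906110·0.698320 = 31.088141
B₀ = V₀ − E₀ = 93.2144 − 31.088141 = 62.126259
spread = −(1/T)·ln(B₀/D) − r = −(1/3.8215)·ln(62.126259/73.6677) − 0.0258 = 0.01878869
in basis points: 0.01878869 × 10⁴ = 187.8869 bp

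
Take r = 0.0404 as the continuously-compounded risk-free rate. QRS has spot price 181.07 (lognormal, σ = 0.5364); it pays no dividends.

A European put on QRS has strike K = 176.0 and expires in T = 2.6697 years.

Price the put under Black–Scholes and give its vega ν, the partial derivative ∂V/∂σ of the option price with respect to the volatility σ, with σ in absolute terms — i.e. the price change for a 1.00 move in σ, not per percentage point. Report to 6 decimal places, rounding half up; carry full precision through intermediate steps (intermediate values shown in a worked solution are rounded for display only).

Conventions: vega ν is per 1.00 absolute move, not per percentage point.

σ√T = 0.5364·√2.6697 = 0.876436
d₁ = (ln(S/K) + (r+σ²/2)T) / (σ√T) = (ln(181.07/176.0) + (0.0404+0.5364²/2)·2.6697) / 0.876436 = (0.028400 + 0.491926) / 0.876436 = 0.593683
d₂ = d₁ − σ√T = 0.593683 − 0.876436 = -0.282752
e^{−rT} = 0.897757
N(−d₁) = 0.276362,  N(−d₂) = 0.611317
Put price V = K·e^{−rT}·N(−d₂) − S·N(−d₁) = 96.591218 − 50.040858 = 46.550360
φ(d₁) = (1/√(2π))·e^{−d₁²/2} = 0.334483
ν = S·φ(d₁)·√T = 98.958269

price = 46.550360
ν = 98.958269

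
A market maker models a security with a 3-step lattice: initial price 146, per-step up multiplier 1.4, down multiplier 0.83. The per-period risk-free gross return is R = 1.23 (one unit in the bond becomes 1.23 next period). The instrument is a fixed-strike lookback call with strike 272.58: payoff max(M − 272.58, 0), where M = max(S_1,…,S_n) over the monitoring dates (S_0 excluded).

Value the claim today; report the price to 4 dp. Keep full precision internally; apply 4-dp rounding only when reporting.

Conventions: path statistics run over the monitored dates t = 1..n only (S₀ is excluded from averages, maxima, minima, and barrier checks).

With p* = (R−d)/(u−d) = 0.7018, sum probability × payoff across the paths and divide by R^3.
Enumerate all 2^3 = 8 price paths (U = up ×1.4, D = down ×0.83); each path with k up-moves has probability p*^k·(1−p*)^(3−k).
DDD: M=121.1800, payoff=0.0000, prob=0.026529
UDD: M=204.4000, payoff=0.0000, prob=0.062421
DUD: M=169.6520, payoff=0.0000, prob=0.062421
UUD: M=286.1600, payoff=13.5800, prob=0.146874
DDU: M=140.8112, payoff=0.0000, prob=0.062421
UDU: M=237.5128, payoff=0.0000, prob=0.146874
DUU: M=237.5128, payoff=0.0000, prob=0.146874
UUU: M=400.6240, payoff=128.0440, prob=0.345585
Price = Σ prob·payoff / R^3 = 46.244685 / 1.860867 = 24.8512

price = 24.8512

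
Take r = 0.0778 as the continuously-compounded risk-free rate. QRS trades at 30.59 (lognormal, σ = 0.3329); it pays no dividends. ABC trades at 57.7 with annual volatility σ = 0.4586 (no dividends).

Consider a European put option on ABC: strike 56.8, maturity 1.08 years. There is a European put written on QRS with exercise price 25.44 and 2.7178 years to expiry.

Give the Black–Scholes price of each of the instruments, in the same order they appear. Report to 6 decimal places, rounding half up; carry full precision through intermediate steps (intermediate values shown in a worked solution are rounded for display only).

[ABC put K=56.8]
σ√T = 0.4586·√1.08 = 0.476591
d₁ = (ln(S/K) + (r+σ²/2)T) / (σ√T) = (ln(57.7/56.8) + (0.0778+0.4586²/2)·1.08) / 0.476591 = (0.015721 + 0.197594) / 0.476591 = 0.447584
d₂ = d₁ − σ√T = 0.447584 − 0.476591 = -0.029007
e^{−rT} = 0.919409
N(−d₁) = 0.327227,  N(−d₂) = 0.511571
price = K·e^{−rT}·N(−d₂) − S·N(−d₁) = 26.715470 − 18.880989 = 7.834481
[QRS put K=25.44]
σ√T = 0.3329·√2.7178 = 0.548811
d₁ = (ln(S/K) + (r+σ²/2)T) / (σ√T) = (ln(30.59/25.44) + (0.0778+0.3329²/2)·2.7178) / 0.548811 = (0.184350 + 0.362041) / 0.548811 = 0.995593
d₂ = d₁ − σ√T = 0.995593 − 0.548811 = 0.446782
e^{−rT} = 0.809414
N(−d₁) = 0.159724,  N(−d₂) = 0.327516
price = K·e^{−rT}·N(−d₂) − S·N(−d₁) = 6.744048 − 4.885959 = 1.858089

price(ABC put K=56.8) = 7.834481
price(QRS put K=25.44) = 1.858089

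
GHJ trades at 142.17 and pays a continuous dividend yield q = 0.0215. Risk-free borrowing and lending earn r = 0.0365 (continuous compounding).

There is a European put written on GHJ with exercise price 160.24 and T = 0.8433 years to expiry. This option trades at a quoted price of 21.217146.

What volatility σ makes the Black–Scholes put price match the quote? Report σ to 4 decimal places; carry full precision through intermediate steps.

sigma = 0.2167

At σ = 0.2167 the Black–Scholes value reproduces the quote:
σ√T = 0.2167·√0.8433 = 0.198999
d₁ = (ln(S/K) + (r−q+σ²/2)T) / (σ√T) = (ln(142.17/160.24) + (0.0365−0.0215+0.2167²/2)·0.8433) / 0.198999 = (-0.119649 + 0.032450) / 0.198999 = -0.438191
d₂ = d₁ − σ√T = -0.438191 − 0.198999 = -0.637190
e^{−rT} = 0.969688
e^{−qT} = 0.982032
N(−d₁) = 0.669376,  N(−d₂) = 0.737999
V = K·e^{−rT}·N(−d₂) − S·e^{−qT}·N(−d₁) = 114.672474 − 93.455327 = 21.217146 (the quoted price), and the Black–Scholes price is strictly increasing in σ, so σ is unique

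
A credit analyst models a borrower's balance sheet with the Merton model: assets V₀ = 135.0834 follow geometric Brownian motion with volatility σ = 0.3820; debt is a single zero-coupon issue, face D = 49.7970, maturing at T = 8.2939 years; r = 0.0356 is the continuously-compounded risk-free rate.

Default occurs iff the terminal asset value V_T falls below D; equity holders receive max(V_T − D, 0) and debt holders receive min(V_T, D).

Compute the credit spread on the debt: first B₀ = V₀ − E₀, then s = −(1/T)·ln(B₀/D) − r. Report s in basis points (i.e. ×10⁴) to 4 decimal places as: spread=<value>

spread=143.2178

With assets at 135.0834 and a single debt payment of 49.7970 at 8.2939 years:
d₁ = [ln(V₀/D) + (r + σ²/2)T] / (σ√T)
   = [ln(135.0834/49.7970) + (0.0356 + 0.5·0.3820²)·8.2939] / (0.3820·√8.2939)
   = [0.997938 + 0.900402] / 1.100127 = 1.725565
d₂ = d₁ − σ√T = 1.725565 − 1.100127 = 0.625438
N(d₁) = 0.957787,  N(d₂) = 0.734158,  e^(−rT) = 0.744336
E₀ = V₀·N(d₁) − D·e^(−rT)·N(d₂)
   = 135.0834·0.957787 − 49.7970·0.744336·0.734158 = 102.169059
B₀ = V₀ − E₀ = 135.0834 − 102.169059 = 32.914341
spread = −(1/T)·ln(B₀/D) − r = −(1/8.2939)·ln(32.914341/49.7970) − 0.0356 = 0.01432178
in basis points: 0.01432178 × 10⁴ = 143.2178 bp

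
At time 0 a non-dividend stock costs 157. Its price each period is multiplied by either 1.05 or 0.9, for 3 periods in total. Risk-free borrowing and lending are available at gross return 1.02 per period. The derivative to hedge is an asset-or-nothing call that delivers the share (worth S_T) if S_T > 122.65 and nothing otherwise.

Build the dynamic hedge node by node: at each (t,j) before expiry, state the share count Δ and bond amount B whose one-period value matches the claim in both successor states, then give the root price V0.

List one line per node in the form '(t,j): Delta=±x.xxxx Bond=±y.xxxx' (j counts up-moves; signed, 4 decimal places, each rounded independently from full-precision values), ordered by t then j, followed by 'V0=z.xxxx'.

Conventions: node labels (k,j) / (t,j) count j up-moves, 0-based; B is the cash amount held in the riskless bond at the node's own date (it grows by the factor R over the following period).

(0,0): Delta=1.1869 Bond=-30.1985
(1,0): Delta=2.0588 Bond=-154.0121
(1,1): Delta=1.0000 Bond=0.0000
(2,0): Delta=7.0000 Bond=-785.4618
(2,1): Delta=1.0000 Bond=0.0000
(2,2): Delta=1.0000 Bond=0.0000
V0=156.1372

No-arbitrage ⇒ martingale measure with p* = (R−d)/(u−d) = 0.8000.
Expiry values: V(3,0)=0.0000, V(3,1)=133.5285, V(3,2)=155.7833, V(3,3)=181.7471
Node (2,0) S=127.1700: V=(p*·133.5285+(1−p*)·0.0000)/1.02=104.7282; Δ=(133.5285−0.0000)/(133.5285−114.4530)=7.0000; B=V−Δ·S=-785.4618
Node (2,1) S=148.3650: V=(p*·155.7833+(1−p*)·133.5285)/1.02=148.3650; Δ=(155.7833−133.5285)/(155.7833−133.5285)=1.0000; B=V−Δ·S=0.0000
Node (2,2) S=173.0925: V=(p*·181.7471+(1−p*)·155.7833)/1.02=173.0925; Δ=(181.7471−155.7833)/(181.7471−155.7833)=1.0000; B=V−Δ·S=0.0000
Node (1,0) S=141.3000: V=(p*·148.3650+(1−p*)·104.7282)/1.02=136.8997; Δ=(148.3650−104.7282)/(148.3650−127.1700)=2.0588; B=V−Δ·S=-154.0121
Node (1,1) S=164.8500: V=(p*·173.0925+(1−p*)·148.3650)/1.02=164.8500; Δ=(173.0925−148.3650)/(173.0925−148.3650)=1.0000; B=V−Δ·S=0.0000
Node (0,0) S=157.0000: V=(p*·164.8500+(1−p*)·136.8997)/1.02=156.1372; Δ=(164.8500−136.8997)/(164.8500−141.3000)=1.1869; B=V−Δ·S=-30.1985
Verification: the root portfolio costs Δ(0,0)·S0 + B(0,0) = 156.1372, matching V0.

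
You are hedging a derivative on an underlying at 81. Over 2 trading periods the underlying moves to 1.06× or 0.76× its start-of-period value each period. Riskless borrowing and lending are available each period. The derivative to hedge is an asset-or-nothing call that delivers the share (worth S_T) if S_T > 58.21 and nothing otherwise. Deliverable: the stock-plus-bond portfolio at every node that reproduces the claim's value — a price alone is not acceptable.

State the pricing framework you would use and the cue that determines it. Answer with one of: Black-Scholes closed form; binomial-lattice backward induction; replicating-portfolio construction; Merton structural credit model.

framework: replicating-portfolio construction

Key observation: a price alone would not answer the question — the per-node share/bond construction on the spot-81, 1.06/0.76 tree is required, and only the replicating-portfolio method yields it.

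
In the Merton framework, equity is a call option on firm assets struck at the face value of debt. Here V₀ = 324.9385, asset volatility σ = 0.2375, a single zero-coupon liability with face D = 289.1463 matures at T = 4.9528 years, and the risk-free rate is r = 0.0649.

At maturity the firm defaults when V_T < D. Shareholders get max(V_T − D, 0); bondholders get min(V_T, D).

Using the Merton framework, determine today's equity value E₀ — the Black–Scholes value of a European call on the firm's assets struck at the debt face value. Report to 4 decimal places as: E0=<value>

E0=130.7066

With assets at 324.9385 and a single debt payment of 289.1463 at 4.9528 years:
d₁ = [ln(V₀/D) + (r + σ²/2)T] / (σ√T)
   = [ln(324.9385/289.1463) + (0.0649 + 0.5·0.2375²)·4.9528] / (0.2375·√4.9528)
   = [0.116703 + 0.461121] / 0.528554 = 1.093218
d₂ = d₁ − σ√T = 1.093218 − 0.528554 = 0.564664
N(d₁) = 0.862851,  N(d₂) = 0.713849,  e^(−rT) = 0.725107
E₀ = V₀·N(d₁) − D·e^(−rT)·N(d₂)
   = 324.9385·0.862851 − 289.1463·0.725107·0.713849 = 130.706584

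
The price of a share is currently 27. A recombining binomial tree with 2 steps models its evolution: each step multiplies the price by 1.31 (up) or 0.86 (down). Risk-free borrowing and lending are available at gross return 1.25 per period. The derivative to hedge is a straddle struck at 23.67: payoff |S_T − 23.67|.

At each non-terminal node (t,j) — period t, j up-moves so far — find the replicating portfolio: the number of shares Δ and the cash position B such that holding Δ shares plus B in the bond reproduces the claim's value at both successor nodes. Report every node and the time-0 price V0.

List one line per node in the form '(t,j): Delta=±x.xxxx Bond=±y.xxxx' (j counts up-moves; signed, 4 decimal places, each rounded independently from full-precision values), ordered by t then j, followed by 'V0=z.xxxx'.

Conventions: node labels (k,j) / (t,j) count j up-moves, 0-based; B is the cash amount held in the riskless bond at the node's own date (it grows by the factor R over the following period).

(0,0): Delta=0.9350 Bond=-13.3101
(1,0): Delta=0.2916 Bond=-1.6985
(1,1): Delta=1.0000 Bond=-18.9360
V0=11.9354

Risk-neutral probability p* = (R−d)/(u−d) = (1.25−0.86)/(1.31−0.86) = 0.8667.
Payoffs at expiry: V(2,0)=3.7008, V(2,1)=6.7482, V(2,2)=22.6647
  t=1,j=0: stock 23.2200 → up 30.4182 (V=6.7482), down 19.9692 (V=3.7008). Price 5.0735; hedge Δ=0.2916, bond B=-1.6985.
  t=1,j=1: stock 35.3700 → up 46.3347 (V=22.6647), down 30.4182 (V=6.7482). Price 16.4340; hedge Δ=1.0000, bond B=-18.9360.
  t=0,j=0: stock 27.0000 → up 35.3700 (V=16.4340), down 23.2200 (V=5.0735). Price 11.9354; hedge Δ=0.9350, bond B=-13.3101.
As a check, the time-0 holding Δ(0,0)·S0 + B(0,0) comes to 11.9354 — exactly V0.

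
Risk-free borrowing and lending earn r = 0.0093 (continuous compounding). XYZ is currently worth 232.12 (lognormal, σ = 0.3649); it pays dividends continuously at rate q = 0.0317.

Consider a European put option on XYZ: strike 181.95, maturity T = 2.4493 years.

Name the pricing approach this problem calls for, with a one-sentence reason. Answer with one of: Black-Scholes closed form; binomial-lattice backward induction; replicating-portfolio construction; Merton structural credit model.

Key observation: everything needed for the exact continuous-time valuation of the European put on XYZ (strike 181.95) is given, and no feature rules the closed form out.

framework: Black-Scholes closed form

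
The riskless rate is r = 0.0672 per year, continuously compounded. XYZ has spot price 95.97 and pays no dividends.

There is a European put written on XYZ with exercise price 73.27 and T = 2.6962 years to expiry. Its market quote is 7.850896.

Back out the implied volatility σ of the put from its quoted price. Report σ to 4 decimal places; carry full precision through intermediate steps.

At σ = 0.4190 the Black–Scholes value reproduces the quote:
σ√T = 0.419·√2.6962 = 0.688003
d₁ = (ln(S/K) + (r+σ²/2)T) / (σ√T) = (ln(95.97/73.27) + (0.0672+0.419²/2)·2.6962) / 0.688003 = (0.269884 + 0.417858) / 0.688003 = 0.999622
d₂ = d₁ − σ√T = 0.999622 − 0.688003 = 0.311620
e^{−rT} = 0.834281
N(−d₁) = 0.158747,  N(−d₂) = 0.377665
V = K·e^{−rT}·N(−d₂) − S·N(−d₁) = 23.085811 − 15.234914 = 7.850896 (the observed quote) — the price is monotone increasing in volatility, hence this σ is the only solution

sigma = 0.4190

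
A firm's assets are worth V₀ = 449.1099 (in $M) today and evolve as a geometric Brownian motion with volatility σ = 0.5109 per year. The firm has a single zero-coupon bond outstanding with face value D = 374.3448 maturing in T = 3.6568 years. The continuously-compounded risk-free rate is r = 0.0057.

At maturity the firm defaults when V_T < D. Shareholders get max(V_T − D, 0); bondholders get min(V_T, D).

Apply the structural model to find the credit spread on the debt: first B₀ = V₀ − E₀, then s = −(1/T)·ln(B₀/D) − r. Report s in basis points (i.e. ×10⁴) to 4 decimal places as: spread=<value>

Work the structural quantities from V₀ = 449.1099 against face 374.3448:
d₁ = [ln(V₀/D) + (r + σ²/2)T] / (σ√T)
   = [ln(449.1099/374.3448) + (0.0057 + 0.5·0.5109²)·3.6568] / (0.5109·√3.6568)
   = [0.182090 + 0.498091] / 0.976982 = 0.696206
d₂ = d₁ − σ√T = 0.696206 − 0.976982 = -0.280776
N(d₁) = 0.756850,  N(d₂) = 0.389441,  e^(−rT) = 0.979372
E₀ = V₀·N(d₁) − D·e^(−rT)·N(d₂)
   = 449.1099·0.756850 − 374.3448·0.979372·0.389441 = 197.130858
B₀ = V₀ − E₀ = 449.1099 − 197.130858 = 251.979042
spread = −(1/T)·ln(B₀/D) − r = −(1/3.6568)·ln(251.979042/374.3448) − 0.0057 = 0.10254529
in basis points: 0.10254529 × 10⁴ = 1025.4529 bp

spread=1025.4529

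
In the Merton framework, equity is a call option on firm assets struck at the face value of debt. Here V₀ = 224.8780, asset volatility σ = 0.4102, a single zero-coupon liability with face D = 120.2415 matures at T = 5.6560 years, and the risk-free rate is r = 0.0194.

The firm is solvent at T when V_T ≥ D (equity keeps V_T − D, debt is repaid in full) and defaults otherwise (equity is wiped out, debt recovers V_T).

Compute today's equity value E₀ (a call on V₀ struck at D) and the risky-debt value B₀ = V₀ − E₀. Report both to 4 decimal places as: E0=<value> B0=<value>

Work the structural quantities from V₀ = 224.8780 against face 120.2415:
d₁ = [ln(V₀/D) + (r + σ²/2)T] / (σ√T)
   = [ln(224.8780/120.2415) + (0.0194 + 0.5·0.4102²)·5.6560] / (0.4102·√5.6560)
   = [0.626056 + 0.585577] / 0.975552 = 1.241997
d₂ = d₁ − σ√T = 1.241997 − 0.975552 = 0.266446
N(d₁) = 0.892881,  N(d₂) = 0.605052,  e^(−rT) = 0.896079
E₀ = V₀·N(d₁) − D·e^(−rT)·N(d₂)
   = 224.8780·0.892881 − 120.2415·0.896079·0.605052 = 135.597470
B₀ = V₀ − E₀ = 224.8780 − 135.597470 = 89.280530

E0=135.5975 B0=89.2805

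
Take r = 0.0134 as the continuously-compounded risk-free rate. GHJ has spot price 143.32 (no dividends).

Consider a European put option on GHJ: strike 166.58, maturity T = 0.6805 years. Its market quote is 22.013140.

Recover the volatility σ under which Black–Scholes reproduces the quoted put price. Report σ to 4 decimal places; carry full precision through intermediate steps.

sigma = 0.1033

At σ = 0.1033 the Black–Scholes value reproduces the quote:
σ√T = 0.1033·√0.6805 = 0.085215
d₁ = (ln(S/K) + (r+σ²/2)T) / (σ√T) = (ln(143.32/166.58) + (0.0134+0.1033²/2)·0.6805) / 0.085215 = (-0.150396 + 0.012749) / 0.085215 = -1.615289
d₂ = d₁ − σ√T = -1.615289 − 0.085215 = -1.700504
e^{−rT} = 0.990923
N(−d₁) = 0.946876,  N(−d₂) = 0.955482
V = K·e^{−rT}·N(−d₂) − S·N(−d₁) = 157.719397 − 135.706257 = 22.013140 (the quoted price), and the Black–Scholes price is strictly increasing in σ, so σ is unique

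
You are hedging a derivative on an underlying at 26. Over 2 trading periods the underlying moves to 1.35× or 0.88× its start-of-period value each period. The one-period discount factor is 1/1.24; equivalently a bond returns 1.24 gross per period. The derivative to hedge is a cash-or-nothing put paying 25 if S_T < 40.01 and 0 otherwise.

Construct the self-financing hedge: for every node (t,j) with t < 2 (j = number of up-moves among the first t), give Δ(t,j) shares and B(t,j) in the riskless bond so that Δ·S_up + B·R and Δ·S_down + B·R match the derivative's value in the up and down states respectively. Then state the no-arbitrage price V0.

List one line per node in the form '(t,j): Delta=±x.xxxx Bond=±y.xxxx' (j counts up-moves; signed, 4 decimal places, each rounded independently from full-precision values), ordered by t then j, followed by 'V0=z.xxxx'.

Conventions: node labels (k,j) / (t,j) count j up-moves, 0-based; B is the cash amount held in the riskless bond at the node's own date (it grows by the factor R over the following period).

(0,0): Delta=-1.2637 Bond=39.5768
(1,0): Delta=0.0000 Bond=20.1613
(1,1): Delta=-1.5154 Bond=57.9101
V0=6.7200

Risk-neutral probability p* = (R−d)/(u−d) = (1.24−0.88)/(1.35−0.88) = 0.7660.
Payoffs at expiry: V(2,0)=25.0000, V(2,1)=25.0000, V(2,2)=0.0000
(1,0): S=22.8800. Δ = (V_up−V_dn)/(S_up−S_dn) = (25.0000−25.0000)/(30.8880−20.1344) = 0.0000. V = [p*·25.0000 + (1−p*)·25.0000]/1.24 = 20.1613. B = V − Δ·S = 20.1613.
(1,1): S=35.1000. Δ = (V_up−V_dn)/(S_up−S_dn) = (0.0000−25.0000)/(47.3850−30.8880) = -1.5154. V = [p*·0.0000 + (1−p*)·25.0000]/1.24 = 4.7186. B = V − Δ·S = 57.9101.
(0,0): S=26.0000. Δ = (V_up−V_dn)/(S_up−S_dn) = (4.7186−20.1613)/(35.1000−22.8800) = -1.2637. V = [p*·4.7186 + (1−p*)·20.1613]/1.24 = 6.7200. B = V − Δ·S = 39.5768.
Sanity check at the root: Δ(0,0)·S0 + B(0,0) reproduces V0 = 6.7200.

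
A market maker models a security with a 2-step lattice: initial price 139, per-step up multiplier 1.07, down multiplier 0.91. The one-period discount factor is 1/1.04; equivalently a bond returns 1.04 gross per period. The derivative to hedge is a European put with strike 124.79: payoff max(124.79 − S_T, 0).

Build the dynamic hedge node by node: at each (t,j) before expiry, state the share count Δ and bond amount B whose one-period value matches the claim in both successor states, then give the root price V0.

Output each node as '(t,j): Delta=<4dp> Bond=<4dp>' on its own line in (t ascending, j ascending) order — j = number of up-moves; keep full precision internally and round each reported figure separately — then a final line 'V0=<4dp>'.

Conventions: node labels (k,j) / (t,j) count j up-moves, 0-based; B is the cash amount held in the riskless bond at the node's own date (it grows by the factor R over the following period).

(0,0): Delta=-0.0785 Bond=11.2268
(1,0): Delta=-0.4785 Bond=62.2716
(1,1): Delta=0.0000 Bond=0.0000
V0=0.3148

No-arbitrage ⇒ martingale measure with p* = (R−d)/(u−d) = 0.8125.
Payoffs at expiry: V(2,0)=9.6841, V(2,1)=0.0000, V(2,2)=0.0000
Node (1,0) S=126.4900: V=(p*·0.0000+(1−p*)·9.6841)/1.04=1.7459; Δ=(0.0000−9.6841)/(135.3443−115.1059)=-0.4785; B=V−Δ·S=62.2716
Node (1,1) S=148.7300: V=(p*·0.0000+(1−p*)·0.0000)/1.04=0.0000; Δ=(0.0000−0.0000)/(159.1411−135.3443)=0.0000; B=V−Δ·S=0.0000
Node (0,0) S=139.0000: V=(p*·0.0000+(1−p*)·1.7459)/1.04=0.3148; Δ=(0.0000−1.7459)/(148.7300−126.4900)=-0.0785; B=V−Δ·S=11.2268
Check: Δ(0,0)·S0 + B(0,0) = 0.3148 = V0.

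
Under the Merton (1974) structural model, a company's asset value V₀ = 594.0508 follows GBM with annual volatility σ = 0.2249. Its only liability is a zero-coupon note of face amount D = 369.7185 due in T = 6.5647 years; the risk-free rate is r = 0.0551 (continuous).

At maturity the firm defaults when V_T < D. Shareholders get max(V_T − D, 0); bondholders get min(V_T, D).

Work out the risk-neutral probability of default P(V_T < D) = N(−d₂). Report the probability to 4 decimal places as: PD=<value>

PD=0.1225

Apply the equity-as-call identities (strike 369.7185, horizon 6.5647 years):
d₁ = [ln(V₀/D) + (r + σ²/2)T] / (σ√T)
   = [ln(594.0508/369.7185) + (0.0551 + 0.5·0.2249²)·6.5647] / (0.2249·√6.5647)
   = [0.474223 + 0.527736] / 0.576231 = 1.738814
d₂ = d₁ − σ√T = 1.738814 − 0.576231 = 1.162583
risk-neutral PD = N(−d₂) = N(-1.162583) = 0.122499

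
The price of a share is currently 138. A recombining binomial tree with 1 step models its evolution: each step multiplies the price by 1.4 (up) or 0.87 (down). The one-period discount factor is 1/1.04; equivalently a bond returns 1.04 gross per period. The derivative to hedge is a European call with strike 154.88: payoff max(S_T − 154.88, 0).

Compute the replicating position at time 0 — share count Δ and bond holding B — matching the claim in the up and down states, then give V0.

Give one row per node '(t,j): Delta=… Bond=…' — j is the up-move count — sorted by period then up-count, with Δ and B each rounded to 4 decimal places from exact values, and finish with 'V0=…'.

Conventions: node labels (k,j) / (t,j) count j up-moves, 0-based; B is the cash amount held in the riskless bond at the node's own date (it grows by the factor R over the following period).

(0,0): Delta=0.5239 Bond=-60.4833
V0=11.8186

Risk-neutral probability p* = (R−d)/(u−d) = (1.04−0.87)/(1.4−0.87) = 0.3208.
Expiry values: V(1,0)=0.0000, V(1,1)=38.3200
(0,0): S=138.0000. Δ = (V_up−V_dn)/(S_up−S_dn) = (38.3200−0.0000)/(193.2000−120.0600) = 0.5239. V = [p*·38.3200 + (1−p*)·0.0000]/1.04 = 11.8186. B = V − Δ·S = -60.4833.
Check: Δ(0,0)·S0 + B(0,0) = 11.8186 = V0.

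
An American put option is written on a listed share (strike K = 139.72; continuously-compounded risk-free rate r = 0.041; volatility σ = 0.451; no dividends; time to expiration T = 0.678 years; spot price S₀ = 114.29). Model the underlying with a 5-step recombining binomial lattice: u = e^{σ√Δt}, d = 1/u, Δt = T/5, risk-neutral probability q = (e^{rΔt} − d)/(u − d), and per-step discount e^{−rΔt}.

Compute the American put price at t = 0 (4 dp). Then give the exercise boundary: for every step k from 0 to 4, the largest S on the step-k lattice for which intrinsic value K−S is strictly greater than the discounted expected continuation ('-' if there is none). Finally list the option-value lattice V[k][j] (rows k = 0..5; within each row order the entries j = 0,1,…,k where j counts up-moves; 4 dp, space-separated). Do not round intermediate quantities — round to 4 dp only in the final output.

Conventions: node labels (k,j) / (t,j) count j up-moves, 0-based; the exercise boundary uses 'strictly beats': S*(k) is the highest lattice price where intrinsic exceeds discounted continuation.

Δt=0.13560  u=1.18066  d=0.84698  q=0.47528  discount=0.99446
step 5 (expiry): payoffs max(K−S,0) = 89.9028 70.2766 42.9184 4.7821 0.0000 0.0000
step 4: (k=4,j=0): S=58.8173, K−S=80.9027, hold=80.1281 ⇒ V=80.9027 exercise | (k=4,j=1): S=81.9892, K−S=57.7308, hold=56.9562 ⇒ V=57.7308 exercise | (k=4,j=2): S=114.2900, K−S=25.4300, hold=24.6554 ⇒ V=25.4300 exercise | (k=4,j=3): S=159.3162, K−S=0.0000, hold=2.4953 ⇒ V=2.4953 continue | (k=4,j=4): S=222.0810, K−S=0.0000, hold=0.0000 ⇒ V=0.0000 continue  boundary S*=114.2900
step 3: (k=3,j=0): S=69.4434, K−S=70.2766, hold=69.5020 ⇒ V=70.2766 exercise | (k=3,j=1): S=96.8016, K−S=42.9184, hold=42.1438 ⇒ V=42.9184 exercise | (k=3,j=2): S=134.9379, K−S=4.7821, hold=14.4490 ⇒ V=14.4490 continue | (k=3,j=3): S=188.0986, K−S=0.0000, hold=1.3021 ⇒ V=1.3021 continue  boundary S*=96.8016
step 2: (k=2,j=0): S=81.9892, K−S=57.7308, hold=56.9562 ⇒ V=57.7308 exercise | (k=2,j=1): S=114.2900, K−S=25.4300, hold=29.2244 ⇒ V=29.2244 continue | (k=2,j=2): S=159.3162, K−S=0.0000, hold=8.1550 ⇒ V=8.1550 continue  boundary S*=81.9892
step 1: (k=1,j=0): S=96.8016, K−S=42.9184, hold=43.9372 ⇒ V=43.9372 continue | (k=1,j=1): S=134.9379, K−S=4.7821, hold=19.1039 ⇒ V=19.1039 continue  boundary S*=-
step 0: (k=0,j=0): S=114.2900, K−S=25.4300, hold=31.9562 ⇒ V=31.9562 continue  boundary S*=-

price = 31.9562
boundary = - - 81.9892 96.8016 114.2900
tree:
31.9562
43.9372 19.1039
57.7308 29.2244 8.1550
70.2766 42.9184 14.4490 1.3021
80.9027 57.7308 25.4300 2.4953 0.0000
89.9028 70.2766 42.9184 4.7821 0.0000 0.0000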